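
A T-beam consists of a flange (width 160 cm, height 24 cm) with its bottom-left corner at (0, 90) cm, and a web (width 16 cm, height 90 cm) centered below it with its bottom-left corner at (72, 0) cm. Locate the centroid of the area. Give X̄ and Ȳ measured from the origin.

Part | A | x̄ᵢ | ȳᵢ | A·x̄ᵢ | A·ȳᵢ
web | 1440.00 | 80.00 | 45.00 | 115200.00 | 64800.00
flange | 3840.00 | 80.00 | 102.00 | 307200.00 | 391680.00
Σ | 5280.00 |  |  | 422400.00 | 456480.00
X̄ = 422400.00 / 5280.00 = 80.00 cm
Ȳ = 456480.00 / 5280.00 = 86.45 cm

X̄ = 80.00 cm, Ȳ = 86.45 cm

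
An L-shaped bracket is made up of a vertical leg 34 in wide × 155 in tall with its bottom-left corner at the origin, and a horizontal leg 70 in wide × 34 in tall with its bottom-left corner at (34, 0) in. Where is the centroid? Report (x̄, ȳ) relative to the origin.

vertical leg: A = 34 × 155 = 5270.00, centroid at (17.00, 77.50).
horizontal leg: A = 70 × 34 = 2380.00, centroid at (69.00, 17.00).
ΣA = 7650.00 in²
ΣAx̄ = (5270.00)(17.00) + (2380.00)(69.00) = 253810.00 in³
ΣAȳ = (5270.00)(77.50) + (2380.00)(17.00) = 448885.00 in³
x̄ = 253810.00 / 7650.00 = 33.18 in
ȳ = 448885.00 / 7650.00 = 58.68 in

x̄ = 33.18 in, ȳ = 58.68 in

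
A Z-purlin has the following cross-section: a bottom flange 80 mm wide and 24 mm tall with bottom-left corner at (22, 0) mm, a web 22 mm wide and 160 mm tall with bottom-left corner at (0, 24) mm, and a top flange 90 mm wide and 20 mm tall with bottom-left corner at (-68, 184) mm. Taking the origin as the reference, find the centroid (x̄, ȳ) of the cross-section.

x̄ = 16.07 mm, ȳ = 101.98 mm

Part | A | x̄ᵢ | ȳᵢ | A·x̄ᵢ | A·ȳᵢ
bottom flange | 1920.00 | 62.00 | 12.00 | 119040.00 | 23040.00
web | 3520.00 | 11.00 | 104.00 | 38720.00 | 366080.00
top flange | 1800.00 | -23.00 | 194.00 | -41400.00 | 349200.00
Σ | 7240.00 |  |  | 116360.00 | 738320.00
x̄ = 116360.00 / 7240.00 = 16.07 mm
ȳ = 738320.00 / 7240.00 = 101.98 mm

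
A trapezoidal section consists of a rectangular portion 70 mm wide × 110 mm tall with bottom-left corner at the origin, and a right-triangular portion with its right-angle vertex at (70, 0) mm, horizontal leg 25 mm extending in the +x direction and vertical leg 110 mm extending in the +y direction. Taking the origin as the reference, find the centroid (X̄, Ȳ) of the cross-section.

rectangular portion: A = 70 × 110 = 7700.00, centroid at (35.00, 55.00).
triangular portion: A = ½·25·110 = 1375.00, centroid at (78.33, 36.67).
ΣA = 9075.00 mm², ΣAX̄ = 377208.33 mm³, ΣAȲ = 473916.67 mm³.
X̄ = 377208.33/9075.00 = 41.57 mm; Ȳ = 473916.67/9075.00 = 52.22 mm.

X̄ = 41.57 mm, Ȳ = 52.22 mm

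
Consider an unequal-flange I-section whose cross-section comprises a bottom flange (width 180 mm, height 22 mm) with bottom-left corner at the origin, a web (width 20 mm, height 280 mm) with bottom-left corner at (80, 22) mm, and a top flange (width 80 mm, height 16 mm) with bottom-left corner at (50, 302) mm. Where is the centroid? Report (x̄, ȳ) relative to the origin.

Part | A | x̄ᵢ | ȳᵢ | A·x̄ᵢ | A·ȳᵢ
bottom flange | 3960.00 | 90.00 | 11.00 | 356400.00 | 43560.00
web | 5600.00 | 90.00 | 162.00 | 504000.00 | 907200.00
top flange | 1280.00 | 90.00 | 310.00 | 115200.00 | 396800.00
Σ | 10840.00 |  |  | 975600.00 | 1347560.00
x̄ = 975600.00 / 10840.00 = 90.00 mm
ȳ = 1347560.00 / 10840.00 = 124.31 mm

x̄ = 90.00 mm, ȳ = 124.31 mm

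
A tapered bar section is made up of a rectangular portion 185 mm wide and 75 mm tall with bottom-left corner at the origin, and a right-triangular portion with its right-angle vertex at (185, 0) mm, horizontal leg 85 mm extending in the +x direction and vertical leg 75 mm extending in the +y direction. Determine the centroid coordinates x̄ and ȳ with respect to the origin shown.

x̄ = 115.07 mm, ȳ = 35.16 mm

Part | A | x̄ᵢ | ȳᵢ | A·x̄ᵢ | A·ȳᵢ
rectangular portion | 13875.00 | 92.50 | 37.50 | 1283437.50 | 520312.50
triangular portion | 3187.50 | 213.33 | 25.00 | 680000.00 | 79687.50
Σ | 17062.50 |  |  | 1963437.50 | 600000.00
x̄ = 1963437.50 / 17062.50 = 115.07 mm
ȳ = 600000.00 / 17062.50 = 35.16 mm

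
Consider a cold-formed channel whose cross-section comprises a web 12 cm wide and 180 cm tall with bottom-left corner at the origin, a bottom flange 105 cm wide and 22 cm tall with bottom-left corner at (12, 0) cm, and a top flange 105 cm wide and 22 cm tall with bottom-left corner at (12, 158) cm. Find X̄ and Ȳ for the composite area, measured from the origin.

X̄ = 45.86 cm, Ȳ = 90.00 cm

Part | A | x̄ᵢ | ȳᵢ | A·x̄ᵢ | A·ȳᵢ
web | 2160.00 | 6.00 | 90.00 | 12960.00 | 194400.00
bottom flange | 2310.00 | 64.50 | 11.00 | 148995.00 | 25410.00
top flange | 2310.00 | 64.50 | 169.00 | 148995.00 | 390390.00
Σ | 6780.00 |  |  | 310950.00 | 610200.00
X̄ = 310950.00 / 6780.00 = 45.86 cm
Ȳ = 610200.00 / 6780.00 = 90.00 cm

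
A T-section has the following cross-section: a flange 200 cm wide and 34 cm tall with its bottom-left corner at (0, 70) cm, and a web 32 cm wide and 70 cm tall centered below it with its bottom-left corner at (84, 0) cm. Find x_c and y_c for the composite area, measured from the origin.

x_c = 100.00 cm, y_c = 74.12 cm

web: A = 32 × 70 = 2240.00, centroid at (100.00, 35.00).
flange: A = 200 × 34 = 6800.00, centroid at (100.00, 87.00).
ΣA = 9040.00 cm², ΣAx_c = 904000.00 cm³, ΣAy_c = 670000.00 cm³.
x_c = 904000.00/9040.00 = 100.00 cm; y_c = 670000.00/9040.00 = 74.12 cm.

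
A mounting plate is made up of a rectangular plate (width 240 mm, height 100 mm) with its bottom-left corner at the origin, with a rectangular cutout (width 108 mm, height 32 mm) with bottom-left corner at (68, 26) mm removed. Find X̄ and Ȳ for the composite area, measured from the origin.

X̄ = 119.66 mm, Ȳ = 51.35 mm

plate: A = 240 × 100 = 24000.00, centroid at (120.00, 50.00).
hole: A = −(108 × 32) = -3456.00, centroid at (122.00, 42.00).
ΣA = 20544.00 mm²
ΣAX̄ = (24000.00)(120.00) + (-3456.00)(122.00) = 2458368.00 mm³
ΣAȲ = (24000.00)(50.00) + (-3456.00)(42.00) = 1054848.00 mm³
X̄ = 2458368.00 / 20544.00 = 119.66 mm
Ȳ = 1054848.00 / 20544.00 = 51.35 mm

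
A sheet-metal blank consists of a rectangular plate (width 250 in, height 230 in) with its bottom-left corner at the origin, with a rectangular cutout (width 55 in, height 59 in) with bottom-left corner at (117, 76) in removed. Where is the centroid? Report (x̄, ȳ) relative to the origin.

x̄ = 123.83 in, ȳ = 115.57 in

Part | A | x̄ᵢ | ȳᵢ | A·x̄ᵢ | A·ȳᵢ
plate | 57500.00 | 125.00 | 115.00 | 7187500.00 | 6612500.00
hole | -3245.00 | 144.50 | 105.50 | -468902.50 | -342347.50
Σ | 54255.00 |  |  | 6718597.50 | 6270152.50
x̄ = 6718597.50 / 54255.00 = 123.83 in
ȳ = 6270152.50 / 54255.00 = 115.57 in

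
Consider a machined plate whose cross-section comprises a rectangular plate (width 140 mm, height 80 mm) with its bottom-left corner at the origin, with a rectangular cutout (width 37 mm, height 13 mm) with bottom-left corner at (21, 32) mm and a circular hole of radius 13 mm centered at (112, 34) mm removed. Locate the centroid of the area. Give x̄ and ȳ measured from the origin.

x̄ = 69.25 mm, ȳ = 40.38 mm

Part | A | x̄ᵢ | ȳᵢ | A·x̄ᵢ | A·ȳᵢ
plate | 11200.00 | 70.00 | 40.00 | 784000.00 | 448000.00
hole 1 | -481.00 | 39.50 | 38.50 | -18999.50 | -18518.50
hole 2 | -530.93 | 112.00 | 34.00 | -59464.07 | -18051.59
Σ | 10188.07 |  |  | 705536.43 | 411429.91
x̄ = 705536.43 / 10188.07 = 69.25 mm
ȳ = 411429.91 / 10188.07 = 40.38 mm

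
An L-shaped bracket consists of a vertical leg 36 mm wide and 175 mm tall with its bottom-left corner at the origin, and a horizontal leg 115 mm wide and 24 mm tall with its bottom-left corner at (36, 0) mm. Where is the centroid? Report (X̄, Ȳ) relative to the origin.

X̄ = 41.00 mm, Ȳ = 64.50 mm

vertical leg: A = 36 × 175 = 6300.00, centroid at (18.00, 87.50).
horizontal leg: A = 115 × 24 = 2760.00, centroid at (93.50, 12.00).
ΣA = 9060.00 mm², ΣAX̄ = 371460.00 mm³, ΣAȲ = 584370.00 mm³.
X̄ = 371460.00/9060.00 = 41.00 mm; Ȳ = 584370.00/9060.00 = 64.50 mm.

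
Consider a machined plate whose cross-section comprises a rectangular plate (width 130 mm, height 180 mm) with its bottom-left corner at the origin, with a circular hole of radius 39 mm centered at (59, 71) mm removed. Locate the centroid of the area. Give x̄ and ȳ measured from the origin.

x̄ = 66.54 mm, ȳ = 94.88 mm

Part | A | x̄ᵢ | ȳᵢ | A·x̄ᵢ | A·ȳᵢ
plate | 23400.00 | 65.00 | 90.00 | 1521000.00 | 2106000.00
hole | -4778.36 | 59.00 | 71.00 | -281923.38 | -339263.73
Σ | 18621.64 |  |  | 1239076.62 | 1766736.27
x̄ = 1239076.62 / 18621.64 = 66.54 mm
ȳ = 1766736.27 / 18621.64 = 94.88 mm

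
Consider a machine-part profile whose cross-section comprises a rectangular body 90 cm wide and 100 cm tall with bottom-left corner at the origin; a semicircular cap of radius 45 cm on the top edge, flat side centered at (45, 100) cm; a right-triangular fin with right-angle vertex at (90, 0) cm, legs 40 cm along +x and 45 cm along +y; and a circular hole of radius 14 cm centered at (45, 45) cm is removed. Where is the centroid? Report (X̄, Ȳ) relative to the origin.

rectangular body: A = 90 × 100 = 9000.00, centroid at (45.00, 50.00).
semicircular top: A = ½π·45² = 3180.86, centroid at (45.00, 119.10).
triangular fin: A = ½·40·45 = 900.00, centroid at (103.33, 15.00).
hole: A = −π·14² = -615.75, centroid at (45.00, 45.00).
ΣA = 12465.11 cm², ΣAX̄ = 613429.97 cm³, ΣAȲ = 814627.41 cm³.
X̄ = 613429.97/12465.11 = 49.21 cm; Ȳ = 814627.41/12465.11 = 65.35 cm.

X̄ = 49.21 cm, Ȳ = 65.35 cm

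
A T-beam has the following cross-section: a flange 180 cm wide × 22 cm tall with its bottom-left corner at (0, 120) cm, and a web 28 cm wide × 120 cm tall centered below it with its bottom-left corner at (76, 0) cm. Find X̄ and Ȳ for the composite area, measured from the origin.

Part | A | x̄ᵢ | ȳᵢ | A·x̄ᵢ | A·ȳᵢ
web | 3360.00 | 90.00 | 60.00 | 302400.00 | 201600.00
flange | 3960.00 | 90.00 | 131.00 | 356400.00 | 518760.00
Σ | 7320.00 |  |  | 658800.00 | 720360.00
X̄ = 658800.00 / 7320.00 = 90.00 cm
Ȳ = 720360.00 / 7320.00 = 98.41 cm

X̄ = 90.00 cm, Ȳ = 98.41 cm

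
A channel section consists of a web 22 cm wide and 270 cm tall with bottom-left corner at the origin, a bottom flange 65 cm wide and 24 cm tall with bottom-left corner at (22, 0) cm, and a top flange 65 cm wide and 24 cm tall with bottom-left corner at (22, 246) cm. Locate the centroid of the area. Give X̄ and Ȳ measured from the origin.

X̄ = 25.98 cm, Ȳ = 135.00 cm

web: A = 22 × 270 = 5940.00, centroid at (11.00, 135.00).
bottom flange: A = 65 × 24 = 1560.00, centroid at (54.50, 12.00).
top flange: A = 65 × 24 = 1560.00, centroid at (54.50, 258.00).
ΣA = 9060.00 cm²
ΣAX̄ = (5940.00)(11.00) + (1560.00)(54.50) + (1560.00)(54.50) = 235380.00 cm³
ΣAȲ = (5940.00)(135.00) + (1560.00)(12.00) + (1560.00)(258.00) = 1223100.00 cm³
X̄ = 235380.00 / 9060.00 = 25.98 cm
Ȳ = 1223100.00 / 9060.00 = 135.00 cm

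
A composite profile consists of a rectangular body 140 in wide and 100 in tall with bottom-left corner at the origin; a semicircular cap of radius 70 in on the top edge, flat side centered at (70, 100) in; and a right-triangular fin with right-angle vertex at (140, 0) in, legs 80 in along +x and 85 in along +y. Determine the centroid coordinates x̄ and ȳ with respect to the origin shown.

rectangular body: A = 140 × 100 = 14000.00, centroid at (70.00, 50.00).
semicircular top: A = ½π·70² = 7696.90, centroid at (70.00, 129.71).
triangular fin: A = ½·80·85 = 3400.00, centroid at (166.67, 28.33).
ΣA = 25096.90 in², ΣAx̄ = 2085449.81 in³, ΣAȳ = 1794690.20 in³.
x̄ = 2085449.81/25096.90 = 83.10 in; ȳ = 1794690.20/25096.90 = 71.51 in.

x̄ = 83.10 in, ȳ = 71.51 in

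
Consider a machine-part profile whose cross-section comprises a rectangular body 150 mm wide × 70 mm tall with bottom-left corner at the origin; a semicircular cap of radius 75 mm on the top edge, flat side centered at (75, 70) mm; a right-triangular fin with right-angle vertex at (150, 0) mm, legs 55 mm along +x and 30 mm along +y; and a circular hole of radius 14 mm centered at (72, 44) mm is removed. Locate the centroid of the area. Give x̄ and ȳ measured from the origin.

rectangular body: A = 150 × 70 = 10500.00, centroid at (75.00, 35.00).
semicircular top: A = ½π·75² = 8835.73, centroid at (75.00, 101.83).
triangular fin: A = ½·55·30 = 825.00, centroid at (168.33, 10.00).
hole: A = −π·14² = -615.75, centroid at (72.00, 44.00).
ΣA = 19544.98 mm²
ΣAx̄ = (10500.00)(75.00) + (8835.73)(75.00) + (825.00)(168.33) + (-615.75)(72.00) = 1544720.54 mm³
ΣAȳ = (10500.00)(35.00) + (8835.73)(101.83) + (825.00)(10.00) + (-615.75)(44.00) = 1248407.96 mm³
x̄ = 1544720.54 / 19544.98 = 79.03 mm
ȳ = 1248407.96 / 19544.98 = 63.87 mm

x̄ = 79.03 mm, ȳ = 63.87 mm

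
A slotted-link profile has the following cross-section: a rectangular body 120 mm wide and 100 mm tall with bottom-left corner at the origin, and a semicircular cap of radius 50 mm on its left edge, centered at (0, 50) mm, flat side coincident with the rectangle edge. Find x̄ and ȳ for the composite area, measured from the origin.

x̄ = 39.97 mm, ȳ = 50.00 mm

Part | A | x̄ᵢ | ȳᵢ | A·x̄ᵢ | A·ȳᵢ
rectangular body | 12000.00 | 60.00 | 50.00 | 720000.00 | 600000.00
semicircular end | 3926.99 | -21.22 | 50.00 | -83333.33 | 196349.54
Σ | 15926.99 |  |  | 636666.67 | 796349.54
x̄ = 636666.67 / 15926.99 = 39.97 mm
ȳ = 796349.54 / 15926.99 = 50.00 mm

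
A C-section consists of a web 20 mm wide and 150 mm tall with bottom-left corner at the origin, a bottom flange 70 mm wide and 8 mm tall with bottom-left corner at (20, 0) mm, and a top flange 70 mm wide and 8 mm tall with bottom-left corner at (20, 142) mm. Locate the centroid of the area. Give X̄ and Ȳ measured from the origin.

X̄ = 22.23 mm, Ȳ = 75.00 mm

Part | A | x̄ᵢ | ȳᵢ | A·x̄ᵢ | A·ȳᵢ
web | 3000.00 | 10.00 | 75.00 | 30000.00 | 225000.00
bottom flange | 560.00 | 55.00 | 4.00 | 30800.00 | 2240.00
top flange | 560.00 | 55.00 | 146.00 | 30800.00 | 81760.00
Σ | 4120.00 |  |  | 91600.00 | 309000.00
X̄ = 91600.00 / 4120.00 = 22.23 mm
Ȳ = 309000.00 / 4120.00 = 75.00 mm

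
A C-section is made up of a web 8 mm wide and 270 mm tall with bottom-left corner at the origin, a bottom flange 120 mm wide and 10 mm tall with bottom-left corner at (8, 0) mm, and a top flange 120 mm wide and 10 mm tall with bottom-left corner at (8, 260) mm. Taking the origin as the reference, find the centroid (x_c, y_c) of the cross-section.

web: A = 8 × 270 = 2160.00, centroid at (4.00, 135.00).
bottom flange: A = 120 × 10 = 1200.00, centroid at (68.00, 5.00).
top flange: A = 120 × 10 = 1200.00, centroid at (68.00, 265.00).
ΣA = 4560.00 mm², ΣAx_c = 171840.00 mm³, ΣAy_c = 615600.00 mm³.
x_c = 171840.00/4560.00 = 37.68 mm; y_c = 615600.00/4560.00 = 135.00 mm.

x_c = 37.68 mm, y_c = 135.00 mm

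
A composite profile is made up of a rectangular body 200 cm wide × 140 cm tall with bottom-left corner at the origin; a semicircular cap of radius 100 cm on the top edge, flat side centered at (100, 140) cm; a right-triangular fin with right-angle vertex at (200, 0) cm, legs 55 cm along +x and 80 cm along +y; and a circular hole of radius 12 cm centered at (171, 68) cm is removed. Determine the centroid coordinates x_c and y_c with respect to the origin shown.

x_c = 105.02 cm, y_c = 106.78 cm

rectangular body: A = 200 × 140 = 28000.00, centroid at (100.00, 70.00).
semicircular top: A = ½π·100² = 15707.96, centroid at (100.00, 182.44).
triangular fin: A = ½·55·80 = 2200.00, centroid at (218.33, 26.67).
hole: A = −π·12² = -452.39, centroid at (171.00, 68.00).
ΣA = 45455.57 cm², ΣAx_c = 4773771.08 cm³, ΣAy_c = 4853685.72 cm³.
x_c = 4773771.08/45455.57 = 105.02 cm; y_c = 4853685.72/45455.57 = 106.78 cm.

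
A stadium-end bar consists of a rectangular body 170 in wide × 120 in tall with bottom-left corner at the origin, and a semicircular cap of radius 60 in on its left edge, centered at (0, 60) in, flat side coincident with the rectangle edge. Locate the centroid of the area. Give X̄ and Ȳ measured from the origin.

X̄ = 61.03 in, Ȳ = 60.00 in

rectangular body: A = 170 × 120 = 20400.00, centroid at (85.00, 60.00).
semicircular end: A = ½π·60² = 5654.87, centroid at (-25.46, 60.00).
ΣA = 26054.87 in²
ΣAX̄ = (20400.00)(85.00) + (5654.87)(-25.46) = 1590000.00 in³
ΣAȲ = (20400.00)(60.00) + (5654.87)(60.00) = 1563292.01 in³
X̄ = 1590000.00 / 26054.87 = 61.03 in
Ȳ = 1563292.01 / 26054.87 = 60.00 in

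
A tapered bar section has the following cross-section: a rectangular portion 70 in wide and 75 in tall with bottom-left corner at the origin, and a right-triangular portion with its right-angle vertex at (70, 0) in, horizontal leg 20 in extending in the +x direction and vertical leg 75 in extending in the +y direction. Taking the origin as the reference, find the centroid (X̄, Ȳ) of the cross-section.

X̄ = 40.21 in, Ȳ = 35.94 in

Part | A | x̄ᵢ | ȳᵢ | A·x̄ᵢ | A·ȳᵢ
rectangular portion | 5250.00 | 35.00 | 37.50 | 183750.00 | 196875.00
triangular portion | 750.00 | 76.67 | 25.00 | 57500.00 | 18750.00
Σ | 6000.00 |  |  | 241250.00 | 215625.00
X̄ = 241250.00 / 6000.00 = 40.21 in
Ȳ = 215625.00 / 6000.00 = 35.94 in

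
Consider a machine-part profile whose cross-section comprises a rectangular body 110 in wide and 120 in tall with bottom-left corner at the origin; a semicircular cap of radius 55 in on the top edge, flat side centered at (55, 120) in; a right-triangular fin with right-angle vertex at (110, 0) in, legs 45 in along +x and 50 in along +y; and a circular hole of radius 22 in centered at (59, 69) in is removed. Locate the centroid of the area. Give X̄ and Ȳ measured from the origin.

X̄ = 59.14 in, Ȳ = 79.00 in

Part | A | x̄ᵢ | ȳᵢ | A·x̄ᵢ | A·ȳᵢ
rectangular body | 13200.00 | 55.00 | 60.00 | 726000.00 | 792000.00
semicircular top | 4751.66 | 55.00 | 143.34 | 261341.24 | 681115.73
triangular fin | 1125.00 | 125.00 | 16.67 | 140625.00 | 18750.00
hole | -1520.53 | 59.00 | 69.00 | -89711.32 | -104916.63
Σ | 17556.13 |  |  | 1038254.92 | 1386949.11
X̄ = 1038254.92 / 17556.13 = 59.14 in
Ȳ = 1386949.11 / 17556.13 = 79.00 in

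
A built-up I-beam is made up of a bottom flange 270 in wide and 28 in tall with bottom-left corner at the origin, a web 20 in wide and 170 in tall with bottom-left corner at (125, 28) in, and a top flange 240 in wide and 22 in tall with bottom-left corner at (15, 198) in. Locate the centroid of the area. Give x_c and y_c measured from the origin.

x_c = 135.00 in, y_c = 98.13 in

bottom flange: A = 270 × 28 = 7560.00, centroid at (135.00, 14.00).
web: A = 20 × 170 = 3400.00, centroid at (135.00, 113.00).
top flange: A = 240 × 22 = 5280.00, centroid at (135.00, 209.00).
ΣA = 16240.00 in²
ΣAx_c = (7560.00)(135.00) + (3400.00)(135.00) + (5280.00)(135.00) = 2192400.00 in³
ΣAy_c = (7560.00)(14.00) + (3400.00)(113.00) + (5280.00)(209.00) = 1593560.00 in³
x_c = 2192400.00 / 16240.00 = 135.00 in
y_c = 1593560.00 / 16240.00 = 98.13 in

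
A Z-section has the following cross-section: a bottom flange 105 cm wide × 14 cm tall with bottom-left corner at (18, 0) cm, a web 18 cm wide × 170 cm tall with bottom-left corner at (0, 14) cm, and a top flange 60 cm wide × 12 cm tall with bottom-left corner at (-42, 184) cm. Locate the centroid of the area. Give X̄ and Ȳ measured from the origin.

X̄ = 23.34 cm, Ȳ = 85.72 cm

Part | A | x̄ᵢ | ȳᵢ | A·x̄ᵢ | A·ȳᵢ
bottom flange | 1470.00 | 70.50 | 7.00 | 103635.00 | 10290.00
web | 3060.00 | 9.00 | 99.00 | 27540.00 | 302940.00
top flange | 720.00 | -12.00 | 190.00 | -8640.00 | 136800.00
Σ | 5250.00 |  |  | 122535.00 | 450030.00
X̄ = 122535.00 / 5250.00 = 23.34 cm
Ȳ = 450030.00 / 5250.00 = 85.72 cm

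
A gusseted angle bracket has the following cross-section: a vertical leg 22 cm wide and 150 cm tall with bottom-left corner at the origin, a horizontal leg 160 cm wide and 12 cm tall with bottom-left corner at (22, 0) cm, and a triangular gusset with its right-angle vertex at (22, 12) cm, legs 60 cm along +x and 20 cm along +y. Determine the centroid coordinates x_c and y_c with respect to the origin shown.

x_c = 44.22 cm, y_c = 46.43 cm

vertical leg: A = 22 × 150 = 3300.00, centroid at (11.00, 75.00).
horizontal leg: A = 160 × 12 = 1920.00, centroid at (102.00, 6.00).
gusset: A = ½·60·20 = 600.00, centroid at (42.00, 18.67).
ΣA = 5820.00 cm²
ΣAx_c = (3300.00)(11.00) + (1920.00)(102.00) + (600.00)(42.00) = 257340.00 cm³
ΣAy_c = (3300.00)(75.00) + (1920.00)(6.00) + (600.00)(18.67) = 270220.00 cm³
x_c = 257340.00 / 5820.00 = 44.22 cm
y_c = 270220.00 / 5820.00 = 46.43 cm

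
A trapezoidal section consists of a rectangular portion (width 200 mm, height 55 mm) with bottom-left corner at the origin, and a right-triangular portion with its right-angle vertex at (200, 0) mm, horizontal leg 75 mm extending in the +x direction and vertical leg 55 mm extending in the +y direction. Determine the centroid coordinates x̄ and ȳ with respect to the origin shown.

x̄ = 119.74 mm, ȳ = 26.05 mm

Part | A | x̄ᵢ | ȳᵢ | A·x̄ᵢ | A·ȳᵢ
rectangular portion | 11000.00 | 100.00 | 27.50 | 1100000.00 | 302500.00
triangular portion | 2062.50 | 225.00 | 18.33 | 464062.50 | 37812.50
Σ | 13062.50 |  |  | 1564062.50 | 340312.50
x̄ = 1564062.50 / 13062.50 = 119.74 mm
ȳ = 340312.50 / 13062.50 = 26.05 mm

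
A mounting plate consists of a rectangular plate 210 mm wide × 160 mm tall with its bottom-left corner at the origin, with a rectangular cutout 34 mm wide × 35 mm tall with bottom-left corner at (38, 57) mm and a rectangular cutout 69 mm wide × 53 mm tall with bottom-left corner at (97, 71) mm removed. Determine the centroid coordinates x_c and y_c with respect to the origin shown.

x_c = 103.70 mm, y_c = 78.00 mm

plate: A = 210 × 160 = 33600.00, centroid at (105.00, 80.00).
hole 1: A = −(34 × 35) = -1190.00, centroid at (55.00, 74.50).
hole 2: A = −(69 × 53) = -3657.00, centroid at (131.50, 97.50).
ΣA = 28753.00 mm²
ΣAx_c = (33600.00)(105.00) + (-1190.00)(55.00) + (-3657.00)(131.50) = 2981654.50 mm³
ΣAy_c = (33600.00)(80.00) + (-1190.00)(74.50) + (-3657.00)(97.50) = 2242787.50 mm³
x_c = 2981654.50 / 28753.00 = 103.70 mm
y_c = 2242787.50 / 28753.00 = 78.00 mm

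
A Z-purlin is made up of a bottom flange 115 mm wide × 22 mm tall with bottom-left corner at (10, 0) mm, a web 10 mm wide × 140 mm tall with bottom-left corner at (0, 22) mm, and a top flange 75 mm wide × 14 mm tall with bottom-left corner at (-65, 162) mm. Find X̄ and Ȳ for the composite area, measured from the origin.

bottom flange: A = 115 × 22 = 2530.00, centroid at (67.50, 11.00).
web: A = 10 × 140 = 1400.00, centroid at (5.00, 92.00).
top flange: A = 75 × 14 = 1050.00, centroid at (-27.50, 169.00).
ΣA = 4980.00 mm²
ΣAX̄ = (2530.00)(67.50) + (1400.00)(5.00) + (1050.00)(-27.50) = 148900.00 mm³
ΣAȲ = (2530.00)(11.00) + (1400.00)(92.00) + (1050.00)(169.00) = 334080.00 mm³
X̄ = 148900.00 / 4980.00 = 29.90 mm
Ȳ = 334080.00 / 4980.00 = 67.08 mm

X̄ = 29.90 mm, Ȳ = 67.08 mm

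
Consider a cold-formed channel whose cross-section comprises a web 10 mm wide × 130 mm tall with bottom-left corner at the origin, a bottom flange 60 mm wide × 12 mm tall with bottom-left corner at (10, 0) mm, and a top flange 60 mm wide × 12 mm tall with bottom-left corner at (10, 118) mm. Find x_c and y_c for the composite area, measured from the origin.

x_c = 23.39 mm, y_c = 65.00 mm

web: A = 10 × 130 = 1300.00, centroid at (5.00, 65.00).
bottom flange: A = 60 × 12 = 720.00, centroid at (40.00, 6.00).
top flange: A = 60 × 12 = 720.00, centroid at (40.00, 124.00).
ΣA = 2740.00 mm²
ΣAx_c = (1300.00)(5.00) + (720.00)(40.00) + (720.00)(40.00) = 64100.00 mm³
ΣAy_c = (1300.00)(65.00) + (720.00)(6.00) + (720.00)(124.00) = 178100.00 mm³
x_c = 64100.00 / 2740.00 = 23.39 mm
y_c = 178100.00 / 2740.00 = 65.00 mm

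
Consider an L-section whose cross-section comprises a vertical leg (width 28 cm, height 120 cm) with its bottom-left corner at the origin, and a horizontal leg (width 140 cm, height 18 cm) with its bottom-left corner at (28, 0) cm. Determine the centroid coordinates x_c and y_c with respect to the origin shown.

vertical leg: A = 28 × 120 = 3360.00, centroid at (14.00, 60.00).
horizontal leg: A = 140 × 18 = 2520.00, centroid at (98.00, 9.00).
ΣA = 5880.00 cm², ΣAx_c = 294000.00 cm³, ΣAy_c = 224280.00 cm³.
x_c = 294000.00/5880.00 = 50.00 cm; y_c = 224280.00/5880.00 = 38.14 cm.

x_c = 50.00 cm, y_c = 38.14 cm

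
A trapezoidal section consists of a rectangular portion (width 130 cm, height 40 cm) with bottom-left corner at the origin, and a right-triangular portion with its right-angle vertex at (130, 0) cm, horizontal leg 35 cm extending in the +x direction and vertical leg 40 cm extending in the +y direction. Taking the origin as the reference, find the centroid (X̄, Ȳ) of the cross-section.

X̄ = 74.10 cm, Ȳ = 19.21 cm

rectangular portion: A = 130 × 40 = 5200.00, centroid at (65.00, 20.00).
triangular portion: A = ½·35·40 = 700.00, centroid at (141.67, 13.33).
ΣA = 5900.00 cm²
ΣAX̄ = (5200.00)(65.00) + (700.00)(141.67) = 437166.67 cm³
ΣAȲ = (5200.00)(20.00) + (700.00)(13.33) = 113333.33 cm³
X̄ = 437166.67 / 5900.00 = 74.10 cm
Ȳ = 113333.33 / 5900.00 = 19.21 cm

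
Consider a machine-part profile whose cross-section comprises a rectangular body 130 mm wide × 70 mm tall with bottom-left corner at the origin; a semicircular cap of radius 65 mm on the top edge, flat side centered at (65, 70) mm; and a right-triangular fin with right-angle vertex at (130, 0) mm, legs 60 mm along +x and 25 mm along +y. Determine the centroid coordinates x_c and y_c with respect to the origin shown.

x_c = 68.87 mm, y_c = 58.98 mm

rectangular body: A = 130 × 70 = 9100.00, centroid at (65.00, 35.00).
semicircular top: A = ½π·65² = 6636.61, centroid at (65.00, 97.59).
triangular fin: A = ½·60·25 = 750.00, centroid at (150.00, 8.33).
ΣA = 16486.61 mm², ΣAx_c = 1135379.94 mm³, ΣAy_c = 972396.35 mm³.
x_c = 1135379.94/16486.61 = 68.87 mm; y_c = 972396.35/16486.61 = 58.98 mm.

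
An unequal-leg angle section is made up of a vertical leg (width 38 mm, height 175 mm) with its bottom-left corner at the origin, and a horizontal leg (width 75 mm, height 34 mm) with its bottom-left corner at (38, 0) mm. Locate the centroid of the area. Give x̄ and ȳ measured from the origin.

x̄ = 34.66 mm, ȳ = 67.96 mm

vertical leg: A = 38 × 175 = 6650.00, centroid at (19.00, 87.50).
horizontal leg: A = 75 × 34 = 2550.00, centroid at (75.50, 17.00).
ΣA = 9200.00 mm²
ΣAx̄ = (6650.00)(19.00) + (2550.00)(75.50) = 318875.00 mm³
ΣAȳ = (6650.00)(87.50) + (2550.00)(17.00) = 625225.00 mm³
x̄ = 318875.00 / 9200.00 = 34.66 mm
ȳ = 625225.00 / 9200.00 = 67.96 mm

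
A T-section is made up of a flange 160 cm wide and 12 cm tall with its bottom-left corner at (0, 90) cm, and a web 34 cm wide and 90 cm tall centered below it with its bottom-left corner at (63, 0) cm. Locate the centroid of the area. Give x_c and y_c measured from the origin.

x_c = 80.00 cm, y_c = 64.66 cm

web: A = 34 × 90 = 3060.00, centroid at (80.00, 45.00).
flange: A = 160 × 12 = 1920.00, centroid at (80.00, 96.00).
ΣA = 4980.00 cm², ΣAx_c = 398400.00 cm³, ΣAy_c = 322020.00 cm³.
x_c = 398400.00/4980.00 = 80.00 cm; y_c = 322020.00/4980.00 = 64.66 cm.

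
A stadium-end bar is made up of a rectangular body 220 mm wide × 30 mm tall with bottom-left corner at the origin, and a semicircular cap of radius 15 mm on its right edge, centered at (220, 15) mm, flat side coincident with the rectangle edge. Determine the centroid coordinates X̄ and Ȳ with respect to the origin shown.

rectangular body: A = 220 × 30 = 6600.00, centroid at (110.00, 15.00).
semicircular end: A = ½π·15² = 353.43, centroid at (226.37, 15.00).
ΣA = 6953.43 mm²
ΣAX̄ = (6600.00)(110.00) + (353.43)(226.37) = 806004.42 mm³
ΣAȲ = (6600.00)(15.00) + (353.43)(15.00) = 104301.44 mm³
X̄ = 806004.42 / 6953.43 = 115.91 mm
Ȳ = 104301.44 / 6953.43 = 15.00 mm

X̄ = 115.91 mm, Ȳ = 15.00 mm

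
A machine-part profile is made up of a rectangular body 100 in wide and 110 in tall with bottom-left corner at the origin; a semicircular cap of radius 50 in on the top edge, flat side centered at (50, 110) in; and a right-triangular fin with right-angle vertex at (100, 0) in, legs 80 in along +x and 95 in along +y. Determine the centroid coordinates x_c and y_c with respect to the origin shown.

Part | A | x̄ᵢ | ȳᵢ | A·x̄ᵢ | A·ȳᵢ
rectangular body | 11000.00 | 50.00 | 55.00 | 550000.00 | 605000.00
semicircular top | 3926.99 | 50.00 | 131.22 | 196349.54 | 515302.32
triangular fin | 3800.00 | 126.67 | 31.67 | 481333.33 | 120333.33
Σ | 18726.99 |  |  | 1227682.87 | 1240635.66
x_c = 1227682.87 / 18726.99 = 65.56 in
y_c = 1240635.66 / 18726.99 = 66.25 in

x_c = 65.56 in, y_c = 66.25 in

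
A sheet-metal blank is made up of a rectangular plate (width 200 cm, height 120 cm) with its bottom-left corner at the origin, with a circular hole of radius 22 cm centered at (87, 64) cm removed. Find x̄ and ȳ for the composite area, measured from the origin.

x̄ = 100.88 cm, ȳ = 59.73 cm

plate: A = 200 × 120 = 24000.00, centroid at (100.00, 60.00).
hole: A = −π·22² = -1520.53, centroid at (87.00, 64.00).
ΣA = 22479.47 cm², ΣAx̄ = 2267713.82 cm³, ΣAȳ = 1342686.03 cm³.
x̄ = 2267713.82/22479.47 = 100.88 cm; ȳ = 1342686.03/22479.47 = 59.73 cm.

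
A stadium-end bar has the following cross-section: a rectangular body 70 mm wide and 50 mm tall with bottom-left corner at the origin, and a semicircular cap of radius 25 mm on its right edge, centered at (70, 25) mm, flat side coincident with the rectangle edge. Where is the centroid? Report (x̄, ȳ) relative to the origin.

Part | A | x̄ᵢ | ȳᵢ | A·x̄ᵢ | A·ȳᵢ
rectangular body | 3500.00 | 35.00 | 25.00 | 122500.00 | 87500.00
semicircular end | 981.75 | 80.61 | 25.00 | 79139.01 | 24543.69
Σ | 4481.75 |  |  | 201639.01 | 112043.69
x̄ = 201639.01 / 4481.75 = 44.99 mm
ȳ = 112043.69 / 4481.75 = 25.00 mm

x̄ = 44.99 mm, ȳ = 25.00 mm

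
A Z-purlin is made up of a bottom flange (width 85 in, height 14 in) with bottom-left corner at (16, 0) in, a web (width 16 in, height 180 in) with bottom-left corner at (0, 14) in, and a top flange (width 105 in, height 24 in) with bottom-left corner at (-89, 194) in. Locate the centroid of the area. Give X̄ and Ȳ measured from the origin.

X̄ = 0.10 in, Ȳ = 125.49 in

bottom flange: A = 85 × 14 = 1190.00, centroid at (58.50, 7.00).
web: A = 16 × 180 = 2880.00, centroid at (8.00, 104.00).
top flange: A = 105 × 24 = 2520.00, centroid at (-36.50, 206.00).
ΣA = 6590.00 in²
ΣAX̄ = (1190.00)(58.50) + (2880.00)(8.00) + (2520.00)(-36.50) = 675.00 in³
ΣAȲ = (1190.00)(7.00) + (2880.00)(104.00) + (2520.00)(206.00) = 826970.00 in³
X̄ = 675.00 / 6590.00 = 0.10 in
Ȳ = 826970.00 / 6590.00 = 125.49 in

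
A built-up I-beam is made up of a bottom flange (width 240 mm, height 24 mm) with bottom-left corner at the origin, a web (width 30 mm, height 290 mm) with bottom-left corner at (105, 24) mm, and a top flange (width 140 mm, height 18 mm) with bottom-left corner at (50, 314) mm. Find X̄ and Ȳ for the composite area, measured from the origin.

X̄ = 120.00 mm, Ȳ = 138.60 mm

bottom flange: A = 240 × 24 = 5760.00, centroid at (120.00, 12.00).
web: A = 30 × 290 = 8700.00, centroid at (120.00, 169.00).
top flange: A = 140 × 18 = 2520.00, centroid at (120.00, 323.00).
ΣA = 16980.00 mm²
ΣAX̄ = (5760.00)(120.00) + (8700.00)(120.00) + (2520.00)(120.00) = 2037600.00 mm³
ΣAȲ = (5760.00)(12.00) + (8700.00)(169.00) + (2520.00)(323.00) = 2353380.00 mm³
X̄ = 2037600.00 / 16980.00 = 120.00 mm
Ȳ = 2353380.00 / 16980.00 = 138.60 mm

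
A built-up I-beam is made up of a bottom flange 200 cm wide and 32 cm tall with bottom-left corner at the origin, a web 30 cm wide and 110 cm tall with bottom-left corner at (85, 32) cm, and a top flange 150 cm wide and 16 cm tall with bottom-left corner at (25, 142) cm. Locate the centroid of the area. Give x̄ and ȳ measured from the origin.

Part | A | x̄ᵢ | ȳᵢ | A·x̄ᵢ | A·ȳᵢ
bottom flange | 6400.00 | 100.00 | 16.00 | 640000.00 | 102400.00
web | 3300.00 | 100.00 | 87.00 | 330000.00 | 287100.00
top flange | 2400.00 | 100.00 | 150.00 | 240000.00 | 360000.00
Σ | 12100.00 |  |  | 1210000.00 | 749500.00
x̄ = 1210000.00 / 12100.00 = 100.00 cm
ȳ = 749500.00 / 12100.00 = 61.94 cm

x̄ = 100.00 cm, ȳ = 61.94 cm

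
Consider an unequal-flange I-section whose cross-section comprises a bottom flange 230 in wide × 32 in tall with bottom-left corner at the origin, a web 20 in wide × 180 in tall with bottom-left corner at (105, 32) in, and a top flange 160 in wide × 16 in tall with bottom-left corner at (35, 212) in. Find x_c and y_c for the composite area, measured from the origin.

x_c = 115.00 in, y_c = 82.85 in

bottom flange: A = 230 × 32 = 7360.00, centroid at (115.00, 16.00).
web: A = 20 × 180 = 3600.00, centroid at (115.00, 122.00).
top flange: A = 160 × 16 = 2560.00, centroid at (115.00, 220.00).
ΣA = 13520.00 in²
ΣAx_c = (7360.00)(115.00) + (3600.00)(115.00) + (2560.00)(115.00) = 1554800.00 in³
ΣAy_c = (7360.00)(16.00) + (3600.00)(122.00) + (2560.00)(220.00) = 1120160.00 in³
x_c = 1554800.00 / 13520.00 = 115.00 in
y_c = 1120160.00 / 13520.00 = 82.85 in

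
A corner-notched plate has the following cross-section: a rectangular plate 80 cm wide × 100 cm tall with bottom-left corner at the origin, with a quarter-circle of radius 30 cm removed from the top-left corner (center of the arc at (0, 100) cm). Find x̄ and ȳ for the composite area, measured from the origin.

x̄ = 42.64 cm, ȳ = 46.39 cm

Part | A | x̄ᵢ | ȳᵢ | A·x̄ᵢ | A·ȳᵢ
plate | 8000.00 | 40.00 | 50.00 | 320000.00 | 400000.00
removed quarter-circle | -706.86 | 12.73 | 87.27 | -9000.00 | -61685.83
Σ | 7293.14 |  |  | 311000.00 | 338314.17
x̄ = 311000.00 / 7293.14 = 42.64 cm
ȳ = 338314.17 / 7293.14 = 46.39 cm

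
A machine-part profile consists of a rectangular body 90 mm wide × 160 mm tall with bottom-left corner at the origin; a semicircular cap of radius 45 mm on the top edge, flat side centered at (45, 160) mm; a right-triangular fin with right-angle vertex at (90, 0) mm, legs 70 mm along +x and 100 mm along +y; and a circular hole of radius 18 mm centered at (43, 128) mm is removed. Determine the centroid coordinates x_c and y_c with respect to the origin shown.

rectangular body: A = 90 × 160 = 14400.00, centroid at (45.00, 80.00).
semicircular top: A = ½π·45² = 3180.86, centroid at (45.00, 179.10).
triangular fin: A = ½·70·100 = 3500.00, centroid at (113.33, 33.33).
hole: A = −π·18² = -1017.88, centroid at (43.00, 128.00).
ΣA = 20062.99 mm²
ΣAx_c = (14400.00)(45.00) + (3180.86)(45.00) + (3500.00)(113.33) + (-1017.88)(43.00) = 1144036.81 mm³
ΣAy_c = (14400.00)(80.00) + (3180.86)(179.10) + (3500.00)(33.33) + (-1017.88)(128.00) = 1708066.55 mm³
x_c = 1144036.81 / 20062.99 = 57.02 mm
y_c = 1708066.55 / 20062.99 = 85.14 mm

x_c = 57.02 mm, y_c = 85.14 mm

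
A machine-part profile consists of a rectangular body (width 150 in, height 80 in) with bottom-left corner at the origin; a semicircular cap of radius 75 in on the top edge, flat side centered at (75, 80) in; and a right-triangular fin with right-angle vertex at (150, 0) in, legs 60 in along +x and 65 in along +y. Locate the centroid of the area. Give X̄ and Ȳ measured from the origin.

rectangular body: A = 150 × 80 = 12000.00, centroid at (75.00, 40.00).
semicircular top: A = ½π·75² = 8835.73, centroid at (75.00, 111.83).
triangular fin: A = ½·60·65 = 1950.00, centroid at (170.00, 21.67).
ΣA = 22785.73 in²
ΣAX̄ = (12000.00)(75.00) + (8835.73)(75.00) + (1950.00)(170.00) = 1894179.70 in³
ΣAȲ = (12000.00)(40.00) + (8835.73)(111.83) + (1950.00)(21.67) = 1510358.35 in³
X̄ = 1894179.70 / 22785.73 = 83.13 in
Ȳ = 1510358.35 / 22785.73 = 66.29 in

X̄ = 83.13 in, Ȳ = 66.29 in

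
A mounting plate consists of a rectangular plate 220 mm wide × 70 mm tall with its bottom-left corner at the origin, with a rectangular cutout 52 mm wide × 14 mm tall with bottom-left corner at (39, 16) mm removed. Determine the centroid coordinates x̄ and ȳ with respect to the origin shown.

x̄ = 112.23 mm, ȳ = 35.60 mm

plate: A = 220 × 70 = 15400.00, centroid at (110.00, 35.00).
hole: A = −(52 × 14) = -728.00, centroid at (65.00, 23.00).
ΣA = 14672.00 mm², ΣAx̄ = 1646680.00 mm³, ΣAȳ = 522256.00 mm³.
x̄ = 1646680.00/14672.00 = 112.23 mm; ȳ = 522256.00/14672.00 = 35.60 mm.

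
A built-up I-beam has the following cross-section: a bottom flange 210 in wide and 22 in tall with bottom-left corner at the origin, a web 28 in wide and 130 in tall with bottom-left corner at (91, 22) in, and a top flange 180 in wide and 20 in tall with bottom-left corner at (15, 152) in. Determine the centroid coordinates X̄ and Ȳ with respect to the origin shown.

X̄ = 105.00 in, Ȳ = 80.16 in

bottom flange: A = 210 × 22 = 4620.00, centroid at (105.00, 11.00).
web: A = 28 × 130 = 3640.00, centroid at (105.00, 87.00).
top flange: A = 180 × 20 = 3600.00, centroid at (105.00, 162.00).
ΣA = 11860.00 in², ΣAX̄ = 1245300.00 in³, ΣAȲ = 950700.00 in³.
X̄ = 1245300.00/11860.00 = 105.00 in; Ȳ = 950700.00/11860.00 = 80.16 in.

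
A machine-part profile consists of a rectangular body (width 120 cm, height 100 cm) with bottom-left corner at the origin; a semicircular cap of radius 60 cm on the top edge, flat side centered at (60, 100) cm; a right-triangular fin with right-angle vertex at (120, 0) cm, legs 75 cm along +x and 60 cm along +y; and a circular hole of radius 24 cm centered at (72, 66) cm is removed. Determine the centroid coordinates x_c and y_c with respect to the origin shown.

x_c = 69.37 cm, y_c = 68.25 cm

rectangular body: A = 120 × 100 = 12000.00, centroid at (60.00, 50.00).
semicircular top: A = ½π·60² = 5654.87, centroid at (60.00, 125.46).
triangular fin: A = ½·75·60 = 2250.00, centroid at (145.00, 20.00).
hole: A = −π·24² = -1809.56, centroid at (72.00, 66.00).
ΣA = 18095.31 cm², ΣAx_c = 1255253.88 cm³, ΣAy_c = 1235055.89 cm³.
x_c = 1255253.88/18095.31 = 69.37 cm; y_c = 1235055.89/18095.31 = 68.25 cm.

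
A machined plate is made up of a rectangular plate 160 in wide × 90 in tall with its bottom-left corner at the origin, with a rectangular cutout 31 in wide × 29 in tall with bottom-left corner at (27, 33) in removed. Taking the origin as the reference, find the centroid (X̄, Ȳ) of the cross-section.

plate: A = 160 × 90 = 14400.00, centroid at (80.00, 45.00).
hole: A = −(31 × 29) = -899.00, centroid at (42.50, 47.50).
ΣA = 13501.00 in², ΣAX̄ = 1113792.50 in³, ΣAȲ = 605297.50 in³.
X̄ = 1113792.50/13501.00 = 82.50 in; Ȳ = 605297.50/13501.00 = 44.83 in.

X̄ = 82.50 in, Ȳ = 44.83 in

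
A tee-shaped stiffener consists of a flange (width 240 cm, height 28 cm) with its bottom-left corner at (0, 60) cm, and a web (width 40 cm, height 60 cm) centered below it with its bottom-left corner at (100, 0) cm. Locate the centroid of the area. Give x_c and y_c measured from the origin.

web: A = 40 × 60 = 2400.00, centroid at (120.00, 30.00).
flange: A = 240 × 28 = 6720.00, centroid at (120.00, 74.00).
ΣA = 9120.00 cm²
ΣAx_c = (2400.00)(120.00) + (6720.00)(120.00) = 1094400.00 cm³
ΣAy_c = (2400.00)(30.00) + (6720.00)(74.00) = 569280.00 cm³
x_c = 1094400.00 / 9120.00 = 120.00 cm
y_c = 569280.00 / 9120.00 = 62.42 cm

x_c = 120.00 cm, y_c = 62.42 cm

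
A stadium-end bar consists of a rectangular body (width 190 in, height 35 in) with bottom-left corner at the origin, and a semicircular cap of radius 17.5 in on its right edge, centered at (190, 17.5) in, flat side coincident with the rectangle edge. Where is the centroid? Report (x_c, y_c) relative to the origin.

x_c = 101.91 in, y_c = 17.50 in

rectangular body: A = 190 × 35 = 6650.00, centroid at (95.00, 17.50).
semicircular end: A = ½π·17.5² = 481.06, centroid at (197.43, 17.50).
ΣA = 7131.06 in², ΣAx_c = 726723.63 in³, ΣAy_c = 124793.49 in³.
x_c = 726723.63/7131.06 = 101.91 in; y_c = 124793.49/7131.06 = 17.50 in.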